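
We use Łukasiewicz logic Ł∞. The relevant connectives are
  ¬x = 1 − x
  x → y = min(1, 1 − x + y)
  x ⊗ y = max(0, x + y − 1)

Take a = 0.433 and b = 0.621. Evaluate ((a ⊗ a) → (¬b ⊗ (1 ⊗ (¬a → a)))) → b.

0.621

a ⊗ a = max(0, 0.433 + 0.433 − 1) = max(0, -0.134) = 0.000
¬b = 1 − 0.621 = 0.379
¬a = 1 − 0.433 = 0.567
¬a → a = min(1, 1 − 0.567 + 0.433) = min(1, 0.866) = 0.866
1 ⊗ (¬a → a) = max(0, 1.000 + 0.866 − 1) = max(0, 0.866) = 0.866
¬b ⊗ (1 ⊗ (¬a → a)) = max(0, 0.379 + 0.866 − 1) = max(0, 0.245) = 0.245
(a ⊗ a) → (¬b ⊗ (1 ⊗ (¬a → a))) = min(1, 1 − 0.000 + 0.245) = min(1, 1.245) = 1.000
((a ⊗ a) → (¬b ⊗ (1 ⊗ (¬a → a)))) → b = min(1, 1 − 1.000 + 0.621) = min(1, 0.621) = 0.621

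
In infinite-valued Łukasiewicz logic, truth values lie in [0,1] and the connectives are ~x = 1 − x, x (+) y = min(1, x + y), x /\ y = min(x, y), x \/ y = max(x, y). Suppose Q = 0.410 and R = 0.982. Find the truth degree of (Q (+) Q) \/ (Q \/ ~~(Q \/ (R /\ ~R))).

0.820

Q (+) Q = min(1, 0.410 + 0.410) = min(1, 0.820) = 0.820
~R = 1 − 0.982 = 0.018
R /\ ~R = min(0.982, 0.018) = 0.018
Q \/ (R /\ ~R) = max(0.410, 0.018) = 0.410
~(Q \/ (R /\ ~R)) = 1 − 0.410 = 0.590
~~(Q \/ (R /\ ~R)) = 1 − 0.590 = 0.410
Q \/ ~~(Q \/ (R /\ ~R)) = max(0.410, 0.410) = 0.410
(Q (+) Q) \/ (Q \/ ~~(Q \/ (R /\ ~R))) = max(0.820, 0.410) = 0.820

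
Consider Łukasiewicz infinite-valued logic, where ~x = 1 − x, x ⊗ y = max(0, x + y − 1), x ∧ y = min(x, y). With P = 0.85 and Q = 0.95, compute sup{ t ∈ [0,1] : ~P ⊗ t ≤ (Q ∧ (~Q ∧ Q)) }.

0.90

~P = 1 − 0.85 = 0.15
So the left factor is ~P = 0.15.
~Q = 1 − 0.95 = 0.05
~Q ∧ Q = min(0.05, 0.95) = 0.05
Q ∧ (~Q ∧ Q) = min(0.95, 0.05) = 0.05
So the right-hand bound is Q ∧ (~Q ∧ Q) = 0.05.
The residuum of the Łukasiewicz t-norm gives the supremum: min(1, 1 − 0.15 + 0.05).
1 − 0.15 + 0.05 = 0.90, so t = min(1, 0.90) = 0.90.
Check: 0.15 ⊗ 0.90 = max(0, 0.05) = 0.05 ≤ 0.05.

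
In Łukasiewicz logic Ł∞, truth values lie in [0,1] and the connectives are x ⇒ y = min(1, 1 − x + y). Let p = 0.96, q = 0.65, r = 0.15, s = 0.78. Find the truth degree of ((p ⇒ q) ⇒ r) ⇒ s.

p ⇒ q = min(1, 1 − 0.96 + 0.65) = min(1, 0.69) = 0.69
(p ⇒ q) ⇒ r = min(1, 1 − 0.69 + 0.15) = min(1, 0.46) = 0.46
((p ⇒ q) ⇒ r) ⇒ s = min(1, 1 − 0.46 + 0.78) = min(1, 1.32) = 1.00

1.00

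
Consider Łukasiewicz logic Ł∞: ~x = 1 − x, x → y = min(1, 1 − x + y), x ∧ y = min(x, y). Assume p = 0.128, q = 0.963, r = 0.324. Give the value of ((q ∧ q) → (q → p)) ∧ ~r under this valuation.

q ∧ q = min(0.963, 0.963) = 0.963
q → p = min(1, 1 − 0.963 + 0.128) = min(1, 0.165) = 0.165
(q ∧ q) → (q → p) = min(1, 1 − 0.963 + 0.165) = min(1, 0.202) = 0.202
~r = 1 − 0.324 = 0.676
((q ∧ q) → (q → p)) ∧ ~r = min(0.202, 0.676) = 0.202

0.202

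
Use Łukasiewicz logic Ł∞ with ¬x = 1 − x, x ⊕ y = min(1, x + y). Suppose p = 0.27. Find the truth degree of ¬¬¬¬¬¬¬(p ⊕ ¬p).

0.00

¬p = 1 − 0.27 = 0.73
p ⊕ ¬p = min(1, 0.27 + 0.73) = min(1, 1.00) = 1.00
¬(p ⊕ ¬p) = 1 − 1.00 = 0.00
¬¬(p ⊕ ¬p) = 1 − 0.00 = 1.00
¬¬¬(p ⊕ ¬p) = 1 − 1.00 = 0.00
¬¬¬¬(p ⊕ ¬p) = 1 − 0.00 = 1.00
¬¬¬¬¬(p ⊕ ¬p) = 1 − 1.00 = 0.00
¬¬¬¬¬¬(p ⊕ ¬p) = 1 − 0.00 = 1.00
¬¬¬¬¬¬¬(p ⊕ ¬p) = 1 − 1.00 = 0.00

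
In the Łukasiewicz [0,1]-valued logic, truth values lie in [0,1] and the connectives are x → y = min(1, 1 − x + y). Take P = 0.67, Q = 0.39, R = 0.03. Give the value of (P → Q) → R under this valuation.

0.31

P → Q = min(1, 1 − 0.67 + 0.39) = min(1, 0.72) = 0.72
(P → Q) → R = min(1, 1 − 0.72 + 0.03) = min(1, 0.31) = 0.31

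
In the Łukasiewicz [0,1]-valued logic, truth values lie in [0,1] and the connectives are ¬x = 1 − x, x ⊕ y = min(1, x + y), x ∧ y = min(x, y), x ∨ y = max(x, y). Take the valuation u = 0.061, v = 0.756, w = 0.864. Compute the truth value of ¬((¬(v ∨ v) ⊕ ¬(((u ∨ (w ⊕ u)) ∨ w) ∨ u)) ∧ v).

0.681

v ∨ v = max(0.756, 0.756) = 0.756
¬(v ∨ v) = 1 − 0.756 = 0.244
w ⊕ u = min(1, 0.864 + 0.061) = min(1, 0.925) = 0.925
u ∨ (w ⊕ u) = max(0.061, 0.925) = 0.925
(u ∨ (w ⊕ u)) ∨ w = max(0.925, 0.864) = 0.925
((u ∨ (w ⊕ u)) ∨ w) ∨ u = max(0.925, 0.061) = 0.925
¬(((u ∨ (w ⊕ u)) ∨ w) ∨ u) = 1 − 0.925 = 0.075
¬(v ∨ v) ⊕ ¬(((u ∨ (w ⊕ u)) ∨ w) ∨ u) = min(1, 0.244 + 0.075) = min(1, 0.319) = 0.319
(¬(v ∨ v) ⊕ ¬(((u ∨ (w ⊕ u)) ∨ w) ∨ u)) ∧ v = min(0.319, 0.756) = 0.319
¬((¬(v ∨ v) ⊕ ¬(((u ∨ (w ⊕ u)) ∨ w) ∨ u)) ∧ v) = 1 − 0.319 = 0.681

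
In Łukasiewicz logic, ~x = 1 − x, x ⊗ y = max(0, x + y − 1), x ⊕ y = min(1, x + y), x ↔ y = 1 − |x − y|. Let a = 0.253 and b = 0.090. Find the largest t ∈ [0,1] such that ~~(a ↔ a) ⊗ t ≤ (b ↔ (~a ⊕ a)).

a ↔ a = 1 − |0.253 − 0.253| = 1 − 0.000 = 1.000
~(a ↔ a) = 1 − 1.000 = 0.000
~~(a ↔ a) = 1 − 0.000 = 1.000
So the left factor is ~~(a ↔ a) = 1.000.
~a = 1 − 0.253 = 0.747
~a ⊕ a = min(1, 0.747 + 0.253) = min(1, 1.000) = 1.000
b ↔ (~a ⊕ a) = 1 − |0.090 − 1.000| = 1 − 0.910 = 0.090
So the right-hand bound is b ↔ (~a ⊕ a) = 0.090.
The residuum of the Łukasiewicz t-norm gives the supremum: min(1, 1 − 1.000 + 0.090).
1 − 1.000 + 0.090 = 0.090, so t = min(1, 0.090) = 0.090.
Check: 1.000 ⊗ 0.090 = max(0, 0.090) = 0.090 ≤ 0.090.

0.090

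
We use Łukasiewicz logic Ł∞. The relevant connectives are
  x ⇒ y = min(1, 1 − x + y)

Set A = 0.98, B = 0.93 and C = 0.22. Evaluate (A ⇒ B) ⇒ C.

0.27

A ⇒ B = min(1, 1 − 0.98 + 0.93) = min(1, 0.95) = 0.95
(A ⇒ B) ⇒ C = min(1, 1 − 0.95 + 0.22) = min(1, 0.27) = 0.27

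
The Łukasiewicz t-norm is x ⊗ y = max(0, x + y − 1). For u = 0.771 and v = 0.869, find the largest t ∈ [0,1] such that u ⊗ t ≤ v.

The residuum of the Łukasiewicz t-norm gives the supremum: min(1, 1 − 0.771 + 0.869).
1 − 0.771 + 0.869 = 1.098, so t = min(1, 1.098) = 1.000.
Check: 0.771 ⊗ 1.000 = max(0, 0.771) = 0.771 ≤ 0.869.

1.000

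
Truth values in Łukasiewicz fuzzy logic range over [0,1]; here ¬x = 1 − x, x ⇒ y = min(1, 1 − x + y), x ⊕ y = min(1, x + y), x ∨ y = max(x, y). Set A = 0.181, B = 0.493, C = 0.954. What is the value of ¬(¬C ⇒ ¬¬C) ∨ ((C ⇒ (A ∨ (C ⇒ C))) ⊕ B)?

¬C = 1 − 0.954 = 0.046
¬¬C = 1 − 0.046 = 0.954
¬C ⇒ ¬¬C = min(1, 1 − 0.046 + 0.954) = min(1, 1.908) = 1.000
¬(¬C ⇒ ¬¬C) = 1 − 1.000 = 0.000
C ⇒ C = min(1, 1 − 0.954 + 0.954) = min(1, 1.000) = 1.000
A ∨ (C ⇒ C) = max(0.181, 1.000) = 1.000
C ⇒ (A ∨ (C ⇒ C)) = min(1, 1 − 0.954 + 1.000) = min(1, 1.046) = 1.000
(C ⇒ (A ∨ (C ⇒ C))) ⊕ B = min(1, 1.000 + 0.493) = min(1, 1.493) = 1.000
¬(¬C ⇒ ¬¬C) ∨ ((C ⇒ (A ∨ (C ⇒ C))) ⊕ B) = max(0.000, 1.000) = 1.000

1.000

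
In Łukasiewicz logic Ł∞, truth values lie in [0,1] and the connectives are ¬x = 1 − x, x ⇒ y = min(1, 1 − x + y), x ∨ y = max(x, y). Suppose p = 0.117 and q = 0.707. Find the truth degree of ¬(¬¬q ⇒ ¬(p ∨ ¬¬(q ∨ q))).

¬q = 1 − 0.707 = 0.293
¬¬q = 1 − 0.293 = 0.707
q ∨ q = max(0.707, 0.707) = 0.707
¬(q ∨ q) = 1 − 0.707 = 0.293
¬¬(q ∨ q) = 1 − 0.293 = 0.707
p ∨ ¬¬(q ∨ q) = max(0.117, 0.707) = 0.707
¬(p ∨ ¬¬(q ∨ q)) = 1 − 0.707 = 0.293
¬¬q ⇒ ¬(p ∨ ¬¬(q ∨ q)) = min(1, 1 − 0.707 + 0.293) = min(1, 0.586) = 0.586
¬(¬¬q ⇒ ¬(p ∨ ¬¬(q ∨ q))) = 1 − 0.586 = 0.414

0.414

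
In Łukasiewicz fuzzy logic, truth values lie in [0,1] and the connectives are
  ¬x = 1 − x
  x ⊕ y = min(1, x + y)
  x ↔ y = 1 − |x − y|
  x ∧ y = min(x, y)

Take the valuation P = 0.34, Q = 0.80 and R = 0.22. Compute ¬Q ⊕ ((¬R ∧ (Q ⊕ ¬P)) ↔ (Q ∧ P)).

¬Q = 1 − 0.80 = 0.20
¬R = 1 − 0.22 = 0.78
¬P = 1 − 0.34 = 0.66
Q ⊕ ¬P = min(1, 0.80 + 0.66) = min(1, 1.46) = 1.00
¬R ∧ (Q ⊕ ¬P) = min(0.78, 1.00) = 0.78
Q ∧ P = min(0.80, 0.34) = 0.34
(¬R ∧ (Q ⊕ ¬P)) ↔ (Q ∧ P) = 1 − |0.78 − 0.34| = 1 − 0.44 = 0.56
¬Q ⊕ ((¬R ∧ (Q ⊕ ¬P)) ↔ (Q ∧ P)) = min(1, 0.20 + 0.56) = min(1, 0.76) = 0.76

0.76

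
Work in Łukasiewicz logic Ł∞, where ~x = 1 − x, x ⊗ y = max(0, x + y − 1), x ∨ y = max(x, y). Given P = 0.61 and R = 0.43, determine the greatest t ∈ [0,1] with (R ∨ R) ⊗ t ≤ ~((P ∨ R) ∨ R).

R ∨ R = max(0.43, 0.43) = 0.43
So the left factor is R ∨ R = 0.43.
P ∨ R = max(0.61, 0.43) = 0.61
(P ∨ R) ∨ R = max(0.61, 0.43) = 0.61
~((P ∨ R) ∨ R) = 1 − 0.61 = 0.39
So the right-hand bound is ~((P ∨ R) ∨ R) = 0.39.
The residuum of the Łukasiewicz t-norm gives the supremum: min(1, 1 − 0.43 + 0.39).
1 − 0.43 + 0.39 = 0.96, so t = min(1, 0.96) = 0.96.
Check: 0.43 ⊗ 0.96 = max(0, 0.39) = 0.39 ≤ 0.39.

0.96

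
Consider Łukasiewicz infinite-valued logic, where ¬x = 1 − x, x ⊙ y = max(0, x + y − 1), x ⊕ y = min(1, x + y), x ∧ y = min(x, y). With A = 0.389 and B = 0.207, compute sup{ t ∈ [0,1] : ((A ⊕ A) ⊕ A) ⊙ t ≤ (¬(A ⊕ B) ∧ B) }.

A ⊕ A = min(1, 0.389 + 0.389) = min(1, 0.778) = 0.778
(A ⊕ A) ⊕ A = min(1, 0.778 + 0.389) = min(1, 1.167) = 1.000
So the left factor is (A ⊕ A) ⊕ A = 1.000.
A ⊕ B = min(1, 0.389 + 0.207) = min(1, 0.596) = 0.596
¬(A ⊕ B) = 1 − 0.596 = 0.404
¬(A ⊕ B) ∧ B = min(0.404, 0.207) = 0.207
So the right-hand bound is ¬(A ⊕ B) ∧ B = 0.207.
The residuum of the Łukasiewicz t-norm gives the supremum: min(1, 1 − 1.000 + 0.207).
1 − 1.000 + 0.207 = 0.207, so t = min(1, 0.207) = 0.207.
Check: 1.000 ⊙ 0.207 = max(0, 0.207) = 0.207 ≤ 0.207.

0.207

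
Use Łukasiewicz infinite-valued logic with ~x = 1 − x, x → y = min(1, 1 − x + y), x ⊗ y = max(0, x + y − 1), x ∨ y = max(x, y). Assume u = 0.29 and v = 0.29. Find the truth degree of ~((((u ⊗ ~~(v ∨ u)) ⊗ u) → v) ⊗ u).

v ∨ u = max(0.29, 0.29) = 0.29
~(v ∨ u) = 1 − 0.29 = 0.71
~~(v ∨ u) = 1 − 0.71 = 0.29
u ⊗ ~~(v ∨ u) = max(0, 0.29 + 0.29 − 1) = max(0, -0.42) = 0.00
(u ⊗ ~~(v ∨ u)) ⊗ u = max(0, 0.00 + 0.29 − 1) = max(0, -0.71) = 0.00
((u ⊗ ~~(v ∨ u)) ⊗ u) → v = min(1, 1 − 0.00 + 0.29) = min(1, 1.29) = 1.00
(((u ⊗ ~~(v ∨ u)) ⊗ u) → v) ⊗ u = max(0, 1.00 + 0.29 − 1) = max(0, 0.29) = 0.29
~((((u ⊗ ~~(v ∨ u)) ⊗ u) → v) ⊗ u) = 1 − 0.29 = 0.71

0.71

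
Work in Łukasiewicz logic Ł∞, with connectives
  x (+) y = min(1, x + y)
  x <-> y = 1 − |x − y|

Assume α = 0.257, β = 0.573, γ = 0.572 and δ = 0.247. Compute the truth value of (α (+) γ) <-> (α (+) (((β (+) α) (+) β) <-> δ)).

0.675

α (+) γ = min(1, 0.257 + 0.572) = min(1, 0.829) = 0.829
β (+) α = min(1, 0.573 + 0.257) = min(1, 0.830) = 0.830
(β (+) α) (+) β = min(1, 0.830 + 0.573) = min(1, 1.403) = 1.000
((β (+) α) (+) β) <-> δ = 1 − |1.000 − 0.247| = 1 − 0.753 = 0.247
α (+) (((β (+) α) (+) β) <-> δ) = min(1, 0.257 + 0.247) = min(1, 0.504) = 0.504
(α (+) γ) <-> (α (+) (((β (+) α) (+) β) <-> δ)) = 1 − |0.829 − 0.504| = 1 − 0.325 = 0.675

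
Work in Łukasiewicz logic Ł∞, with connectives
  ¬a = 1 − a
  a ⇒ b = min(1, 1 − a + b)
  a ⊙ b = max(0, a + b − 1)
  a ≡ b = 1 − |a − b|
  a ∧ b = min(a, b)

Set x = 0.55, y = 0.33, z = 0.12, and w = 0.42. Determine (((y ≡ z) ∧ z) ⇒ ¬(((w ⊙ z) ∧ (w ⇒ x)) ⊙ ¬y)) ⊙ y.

0.33

y ≡ z = 1 − |0.33 − 0.12| = 1 − 0.21 = 0.79
(y ≡ z) ∧ z = min(0.79, 0.12) = 0.12
w ⊙ z = max(0, 0.42 + 0.12 − 1) = max(0, -0.46) = 0.00
w ⇒ x = min(1, 1 − 0.42 + 0.55) = min(1, 1.13) = 1.00
(w ⊙ z) ∧ (w ⇒ x) = min(0.00, 1.00) = 0.00
¬y = 1 − 0.33 = 0.67
((w ⊙ z) ∧ (w ⇒ x)) ⊙ ¬y = max(0, 0.00 + 0.67 − 1) = max(0, -0.33) = 0.00
¬(((w ⊙ z) ∧ (w ⇒ x)) ⊙ ¬y) = 1 − 0.00 = 1.00
((y ≡ z) ∧ z) ⇒ ¬(((w ⊙ z) ∧ (w ⇒ x)) ⊙ ¬y) = min(1, 1 − 0.12 + 1.00) = min(1, 1.88) = 1.00
(((y ≡ z) ∧ z) ⇒ ¬(((w ⊙ z) ∧ (w ⇒ x)) ⊙ ¬y)) ⊙ y = max(0, 1.00 + 0.33 − 1) = max(0, 0.33) = 0.33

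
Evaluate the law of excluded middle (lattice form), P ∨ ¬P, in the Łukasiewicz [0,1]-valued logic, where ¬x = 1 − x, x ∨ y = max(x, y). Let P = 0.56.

0.56

¬P = 1 − 0.56 = 0.44
P ∨ ¬P = max(0.56, 0.44) = 0.56
(The value 0.56 < 1 shows this instance is not satisfied; not a Ł∞-tautology — its value is max(a, 1−a).)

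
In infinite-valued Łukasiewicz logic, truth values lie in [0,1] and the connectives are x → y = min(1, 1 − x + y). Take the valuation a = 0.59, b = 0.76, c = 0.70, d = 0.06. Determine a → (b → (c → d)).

c → d = min(1, 1 − 0.70 + 0.06) = min(1, 0.36) = 0.36
b → (c → d) = min(1, 1 − 0.76 + 0.36) = min(1, 0.60) = 0.60
a → (b → (c → d)) = min(1, 1 − 0.59 + 0.60) = min(1, 1.01) = 1.00

1.00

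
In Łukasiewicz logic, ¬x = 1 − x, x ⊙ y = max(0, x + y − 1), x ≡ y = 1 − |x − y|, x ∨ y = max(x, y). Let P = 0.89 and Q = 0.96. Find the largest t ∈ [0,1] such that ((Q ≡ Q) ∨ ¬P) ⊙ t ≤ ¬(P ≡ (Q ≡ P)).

Q ≡ Q = 1 − |0.96 − 0.96| = 1 − 0.00 = 1.00
¬P = 1 − 0.89 = 0.11
(Q ≡ Q) ∨ ¬P = max(1.00, 0.11) = 1.00
So the left factor is (Q ≡ Q) ∨ ¬P = 1.00.
Q ≡ P = 1 − |0.96 − 0.89| = 1 − 0.07 = 0.93
P ≡ (Q ≡ P) = 1 − |0.89 − 0.93| = 1 − 0.04 = 0.96
¬(P ≡ (Q ≡ P)) = 1 − 0.96 = 0.04
So the right-hand bound is ¬(P ≡ (Q ≡ P)) = 0.04.
The residuum of the Łukasiewicz t-norm gives the supremum: min(1, 1 − 1.00 + 0.04).
1 − 1.00 + 0.04 = 0.04, so t = min(1, 0.04) = 0.04.
Check: 1.00 ⊙ 0.04 = max(0, 0.04) = 0.04 ≤ 0.04.

0.04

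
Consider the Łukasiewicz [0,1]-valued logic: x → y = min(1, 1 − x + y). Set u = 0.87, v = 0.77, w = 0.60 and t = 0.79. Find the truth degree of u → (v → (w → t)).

w → t = min(1, 1 − 0.60 + 0.79) = min(1, 1.19) = 1.00
v → (w → t) = min(1, 1 − 0.77 + 1.00) = min(1, 1.23) = 1.00
u → (v → (w → t)) = min(1, 1 − 0.87 + 1.00) = min(1, 1.13) = 1.00

1.00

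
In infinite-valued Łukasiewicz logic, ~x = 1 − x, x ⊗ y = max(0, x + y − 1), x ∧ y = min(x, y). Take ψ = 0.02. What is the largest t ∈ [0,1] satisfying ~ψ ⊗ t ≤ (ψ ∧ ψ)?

~ψ = 1 − 0.02 = 0.98
So the left factor is ~ψ = 0.98.
ψ ∧ ψ = min(0.02, 0.02) = 0.02
So the right-hand bound is ψ ∧ ψ = 0.02.
The residuum of the Łukasiewicz t-norm gives the supremum: min(1, 1 − 0.98 + 0.02).
1 − 0.98 + 0.02 = 0.04, so t = min(1, 0.04) = 0.04.
Check: 0.98 ⊗ 0.04 = max(0, 0.02) = 0.02 ≤ 0.02.

0.04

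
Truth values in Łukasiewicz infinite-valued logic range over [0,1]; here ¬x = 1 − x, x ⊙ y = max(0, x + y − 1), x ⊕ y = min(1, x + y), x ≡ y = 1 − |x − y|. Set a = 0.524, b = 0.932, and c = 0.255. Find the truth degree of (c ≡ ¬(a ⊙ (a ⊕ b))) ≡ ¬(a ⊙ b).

0.765

a ⊕ b = min(1, 0.524 + 0.932) = min(1, 1.456) = 1.000
a ⊙ (a ⊕ b) = max(0, 0.524 + 1.000 − 1) = max(0, 0.524) = 0.524
¬(a ⊙ (a ⊕ b)) = 1 − 0.524 = 0.476
c ≡ ¬(a ⊙ (a ⊕ b)) = 1 − |0.255 − 0.476| = 1 − 0.221 = 0.779
a ⊙ b = max(0, 0.524 + 0.932 − 1) = max(0, 0.456) = 0.456
¬(a ⊙ b) = 1 − 0.456 = 0.544
(c ≡ ¬(a ⊙ (a ⊕ b))) ≡ ¬(a ⊙ b) = 1 − |0.779 − 0.544| = 1 − 0.235 = 0.765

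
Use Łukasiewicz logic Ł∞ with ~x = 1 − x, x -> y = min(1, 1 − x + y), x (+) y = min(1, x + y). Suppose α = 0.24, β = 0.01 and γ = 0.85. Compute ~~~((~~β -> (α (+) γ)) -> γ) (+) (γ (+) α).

1.00

~β = 1 − 0.01 = 0.99
~~β = 1 − 0.99 = 0.01
α (+) γ = min(1, 0.24 + 0.85) = min(1, 1.09) = 1.00
~~β -> (α (+) γ) = min(1, 1 − 0.01 + 1.00) = min(1, 1.99) = 1.00
(~~β -> (α (+) γ)) -> γ = min(1, 1 − 1.00 + 0.85) = min(1, 0.85) = 0.85
~((~~β -> (α (+) γ)) -> γ) = 1 − 0.85 = 0.15
~~((~~β -> (α (+) γ)) -> γ) = 1 − 0.15 = 0.85
~~~((~~β -> (α (+) γ)) -> γ) = 1 − 0.85 = 0.15
γ (+) α = min(1, 0.85 + 0.24) = min(1, 1.09) = 1.00
~~~((~~β -> (α (+) γ)) -> γ) (+) (γ (+) α) = min(1, 0.15 + 1.00) = min(1, 1.15) = 1.00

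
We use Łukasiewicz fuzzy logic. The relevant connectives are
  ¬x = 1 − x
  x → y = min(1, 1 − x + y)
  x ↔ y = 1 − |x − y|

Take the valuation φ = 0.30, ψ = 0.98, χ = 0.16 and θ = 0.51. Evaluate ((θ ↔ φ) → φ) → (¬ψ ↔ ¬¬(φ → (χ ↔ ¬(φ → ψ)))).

0.51

θ ↔ φ = 1 − |0.51 − 0.30| = 1 − 0.21 = 0.79
(θ ↔ φ) → φ = min(1, 1 − 0.79 + 0.30) = min(1, 0.51) = 0.51
¬ψ = 1 − 0.98 = 0.02
φ → ψ = min(1, 1 − 0.30 + 0.98) = min(1, 1.68) = 1.00
¬(φ → ψ) = 1 − 1.00 = 0.00
χ ↔ ¬(φ → ψ) = 1 − |0.16 − 0.00| = 1 − 0.16 = 0.84
φ → (χ ↔ ¬(φ → ψ)) = min(1, 1 − 0.30 + 0.84) = min(1, 1.54) = 1.00
¬(φ → (χ ↔ ¬(φ → ψ))) = 1 − 1.00 = 0.00
¬¬(φ → (χ ↔ ¬(φ → ψ))) = 1 − 0.00 = 1.00
¬ψ ↔ ¬¬(φ → (χ ↔ ¬(φ → ψ))) = 1 − |0.02 − 1.00| = 1 − 0.98 = 0.02
((θ ↔ φ) → φ) → (¬ψ ↔ ¬¬(φ → (χ ↔ ¬(φ → ψ)))) = min(1, 1 − 0.51 + 0.02) = min(1, 0.51) = 0.51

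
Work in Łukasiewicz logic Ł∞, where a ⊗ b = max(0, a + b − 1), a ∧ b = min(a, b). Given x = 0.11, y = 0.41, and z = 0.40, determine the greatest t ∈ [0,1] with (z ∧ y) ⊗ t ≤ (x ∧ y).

z ∧ y = min(0.40, 0.41) = 0.40
So the left factor is z ∧ y = 0.40.
x ∧ y = min(0.11, 0.41) = 0.11
So the right-hand bound is x ∧ y = 0.11.
The residuum of the Łukasiewicz t-norm gives the supremum: min(1, 1 − 0.40 + 0.11).
1 − 0.40 + 0.11 = 0.71, so t = min(1, 0.71) = 0.71.
Check: 0.40 ⊗ 0.71 = max(0, 0.11) = 0.11 ≤ 0.11.

0.71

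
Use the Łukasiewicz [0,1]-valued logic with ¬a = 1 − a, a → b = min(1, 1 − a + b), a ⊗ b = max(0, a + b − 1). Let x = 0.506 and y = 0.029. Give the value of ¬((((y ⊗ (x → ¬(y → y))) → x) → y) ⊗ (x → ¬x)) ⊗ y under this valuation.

y → y = min(1, 1 − 0.029 + 0.029) = min(1, 1.000) = 1.000
¬(y → y) = 1 − 1.000 = 0.000
x → ¬(y → y) = min(1, 1 − 0.506 + 0.000) = min(1, 0.494) = 0.494
y ⊗ (x → ¬(y → y)) = max(0, 0.029 + 0.494 − 1) = max(0, -0.477) = 0.000
(y ⊗ (x → ¬(y → y))) → x = min(1, 1 − 0.000 + 0.506) = min(1, 1.506) = 1.000
((y ⊗ (x → ¬(y → y))) → x) → y = min(1, 1 − 1.000 + 0.029) = min(1, 0.029) = 0.029
¬x = 1 − 0.506 = 0.494
x → ¬x = min(1, 1 − 0.506 + 0.494) = min(1, 0.988) = 0.988
(((y ⊗ (x → ¬(y → y))) → x) → y) ⊗ (x → ¬x) = max(0, 0.029 + 0.988 − 1) = max(0, 0.017) = 0.017
¬((((y ⊗ (x → ¬(y → y))) → x) → y) ⊗ (x → ¬x)) = 1 − 0.017 = 0.983
¬((((y ⊗ (x → ¬(y → y))) → x) → y) ⊗ (x → ¬x)) ⊗ y = max(0, 0.983 + 0.029 − 1) = max(0, 0.012) = 0.012

0.012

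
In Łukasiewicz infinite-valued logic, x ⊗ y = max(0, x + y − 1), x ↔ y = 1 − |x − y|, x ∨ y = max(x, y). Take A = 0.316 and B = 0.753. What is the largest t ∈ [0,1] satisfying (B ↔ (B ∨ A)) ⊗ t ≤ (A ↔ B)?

B ∨ A = max(0.753, 0.316) = 0.753
B ↔ (B ∨ A) = 1 − |0.753 − 0.753| = 1 − 0.000 = 1.000
So the left factor is B ↔ (B ∨ A) = 1.000.
A ↔ B = 1 − |0.316 − 0.753| = 1 − 0.437 = 0.563
So the right-hand bound is A ↔ B = 0.563.
The residuum of the Łukasiewicz t-norm gives the supremum: min(1, 1 − 1.000 + 0.563).
1 − 1.000 + 0.563 = 0.563, so t = min(1, 0.563) = 0.563.
Check: 1.000 ⊗ 0.563 = max(0, 0.563) = 0.563 ≤ 0.563.

0.563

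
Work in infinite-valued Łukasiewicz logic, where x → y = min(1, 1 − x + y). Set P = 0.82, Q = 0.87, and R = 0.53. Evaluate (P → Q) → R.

0.53

P → Q = min(1, 1 − 0.82 + 0.87) = min(1, 1.05) = 1.00
(P → Q) → R = min(1, 1 − 1.00 + 0.53) = min(1, 0.53) = 0.53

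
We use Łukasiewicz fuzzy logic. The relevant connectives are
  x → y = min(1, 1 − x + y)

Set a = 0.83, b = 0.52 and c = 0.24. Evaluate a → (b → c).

0.89

b → c = min(1, 1 − 0.52 + 0.24) = min(1, 0.72) = 0.72
a → (b → c) = min(1, 1 − 0.83 + 0.72) = min(1, 0.89) = 0.89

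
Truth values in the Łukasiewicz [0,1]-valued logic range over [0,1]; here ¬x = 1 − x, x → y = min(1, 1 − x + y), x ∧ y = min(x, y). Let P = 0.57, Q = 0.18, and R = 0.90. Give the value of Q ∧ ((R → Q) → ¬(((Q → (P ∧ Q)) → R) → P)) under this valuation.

0.18

R → Q = min(1, 1 − 0.90 + 0.18) = min(1, 0.28) = 0.28
P ∧ Q = min(0.57, 0.18) = 0.18
Q → (P ∧ Q) = min(1, 1 − 0.18 + 0.18) = min(1, 1.00) = 1.00
(Q → (P ∧ Q)) → R = min(1, 1 − 1.00 + 0.90) = min(1, 0.90) = 0.90
((Q → (P ∧ Q)) → R) → P = min(1, 1 − 0.90 + 0.57) = min(1, 0.67) = 0.67
¬(((Q → (P ∧ Q)) → R) → P) = 1 − 0.67 = 0.33
(R → Q) → ¬(((Q → (P ∧ Q)) → R) → P) = min(1, 1 − 0.28 + 0.33) = min(1, 1.05) = 1.00
Q ∧ ((R → Q) → ¬(((Q → (P ∧ Q)) → R) → P)) = min(0.18, 1.00) = 0.18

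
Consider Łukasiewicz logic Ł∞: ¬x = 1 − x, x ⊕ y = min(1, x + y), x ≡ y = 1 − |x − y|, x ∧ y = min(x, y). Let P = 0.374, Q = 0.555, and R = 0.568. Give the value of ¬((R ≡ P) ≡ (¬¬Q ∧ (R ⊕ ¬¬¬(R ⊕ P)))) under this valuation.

R ≡ P = 1 − |0.568 − 0.374| = 1 − 0.194 = 0.806
¬Q = 1 − 0.555 = 0.445
¬¬Q = 1 − 0.445 = 0.555
R ⊕ P = min(1, 0.568 + 0.374) = min(1, 0.942) = 0.942
¬(R ⊕ P) = 1 − 0.942 = 0.058
¬¬(R ⊕ P) = 1 − 0.058 = 0.942
¬¬¬(R ⊕ P) = 1 − 0.942 = 0.058
R ⊕ ¬¬¬(R ⊕ P) = min(1, 0.568 + 0.058) = min(1, 0.626) = 0.626
¬¬Q ∧ (R ⊕ ¬¬¬(R ⊕ P)) = min(0.555, 0.626) = 0.555
(R ≡ P) ≡ (¬¬Q ∧ (R ⊕ ¬¬¬(R ⊕ P))) = 1 − |0.806 − 0.555| = 1 − 0.251 = 0.749
¬((R ≡ P) ≡ (¬¬Q ∧ (R ⊕ ¬¬¬(R ⊕ P)))) = 1 − 0.749 = 0.251

0.251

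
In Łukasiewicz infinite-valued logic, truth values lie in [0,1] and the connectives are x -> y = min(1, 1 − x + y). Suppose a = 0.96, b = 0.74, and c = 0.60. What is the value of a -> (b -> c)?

b -> c = min(1, 1 − 0.74 + 0.60) = min(1, 0.86) = 0.86
a -> (b -> c) = min(1, 1 − 0.96 + 0.86) = min(1, 0.90) = 0.90

0.90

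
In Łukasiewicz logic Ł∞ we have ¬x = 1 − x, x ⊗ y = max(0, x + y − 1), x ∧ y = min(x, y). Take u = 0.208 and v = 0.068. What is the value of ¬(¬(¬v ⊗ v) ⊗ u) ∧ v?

0.068

¬v = 1 − 0.068 = 0.932
¬v ⊗ v = max(0, 0.932 + 0.068 − 1) = max(0, 0.000) = 0.000
¬(¬v ⊗ v) = 1 − 0.000 = 1.000
¬(¬v ⊗ v) ⊗ u = max(0, 1.000 + 0.208 − 1) = max(0, 0.208) = 0.208
¬(¬(¬v ⊗ v) ⊗ u) = 1 − 0.208 = 0.792
¬(¬(¬v ⊗ v) ⊗ u) ∧ v = min(0.792, 0.068) = 0.068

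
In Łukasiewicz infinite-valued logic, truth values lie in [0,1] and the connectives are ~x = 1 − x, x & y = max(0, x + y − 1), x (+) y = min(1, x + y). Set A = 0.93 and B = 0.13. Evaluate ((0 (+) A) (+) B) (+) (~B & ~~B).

1.00

0 (+) A = min(1, 0.00 + 0.93) = min(1, 0.93) = 0.93
(0 (+) A) (+) B = min(1, 0.93 + 0.13) = min(1, 1.06) = 1.00
~B = 1 − 0.13 = 0.87
~~B = 1 − 0.87 = 0.13
~B & ~~B = max(0, 0.87 + 0.13 − 1) = max(0, 0.00) = 0.00
((0 (+) A) (+) B) (+) (~B & ~~B) = min(1, 1.00 + 0.00) = min(1, 1.00) = 1.00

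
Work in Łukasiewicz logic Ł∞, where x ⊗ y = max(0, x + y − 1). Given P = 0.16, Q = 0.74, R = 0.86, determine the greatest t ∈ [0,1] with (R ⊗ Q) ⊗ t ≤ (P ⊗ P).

0.40

R ⊗ Q = max(0, 0.86 + 0.74 − 1) = max(0, 0.60) = 0.60
So the left factor is R ⊗ Q = 0.60.
P ⊗ P = max(0, 0.16 + 0.16 − 1) = max(0, -0.68) = 0.00
So the right-hand bound is P ⊗ P = 0.00.
The residuum of the Łukasiewicz t-norm gives the supremum: min(1, 1 − 0.60 + 0.00).
1 − 0.60 + 0.00 = 0.40, so t = min(1, 0.40) = 0.40.
Check: 0.60 ⊗ 0.40 = max(0, 0.00) = 0.00 ≤ 0.00.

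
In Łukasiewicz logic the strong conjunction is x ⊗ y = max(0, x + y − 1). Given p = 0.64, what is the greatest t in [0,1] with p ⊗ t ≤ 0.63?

The residuum of the Łukasiewicz t-norm gives the supremum: min(1, 1 − 0.64 + 0.63).
1 − 0.64 + 0.63 = 0.99, so t = min(1, 0.99) = 0.99.
Check: 0.64 ⊗ 0.99 = max(0, 0.63) = 0.63 ≤ 0.63.

0.99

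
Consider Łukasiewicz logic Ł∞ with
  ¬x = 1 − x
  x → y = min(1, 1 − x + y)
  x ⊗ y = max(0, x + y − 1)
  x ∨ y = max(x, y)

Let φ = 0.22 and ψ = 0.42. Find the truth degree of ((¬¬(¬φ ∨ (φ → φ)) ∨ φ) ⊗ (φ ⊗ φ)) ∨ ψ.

0.42

¬φ = 1 − 0.22 = 0.78
φ → φ = min(1, 1 − 0.22 + 0.22) = min(1, 1.00) = 1.00
¬φ ∨ (φ → φ) = max(0.78, 1.00) = 1.00
¬(¬φ ∨ (φ → φ)) = 1 − 1.00 = 0.00
¬¬(¬φ ∨ (φ → φ)) = 1 − 0.00 = 1.00
¬¬(¬φ ∨ (φ → φ)) ∨ φ = max(1.00, 0.22) = 1.00
φ ⊗ φ = max(0, 0.22 + 0.22 − 1) = max(0, -0.56) = 0.00
(¬¬(¬φ ∨ (φ → φ)) ∨ φ) ⊗ (φ ⊗ φ) = max(0, 1.00 + 0.00 − 1) = max(0, 0.00) = 0.00
((¬¬(¬φ ∨ (φ → φ)) ∨ φ) ⊗ (φ ⊗ φ)) ∨ ψ = max(0.00, 0.42) = 0.42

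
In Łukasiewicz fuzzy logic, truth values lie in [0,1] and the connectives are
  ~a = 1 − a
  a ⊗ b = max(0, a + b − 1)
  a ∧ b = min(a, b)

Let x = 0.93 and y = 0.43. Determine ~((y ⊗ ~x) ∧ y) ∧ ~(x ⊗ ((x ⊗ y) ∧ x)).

0.71

~x = 1 − 0.93 = 0.07
y ⊗ ~x = max(0, 0.43 + 0.07 − 1) = max(0, -0.50) = 0.00
(y ⊗ ~x) ∧ y = min(0.00, 0.43) = 0.00
~((y ⊗ ~x) ∧ y) = 1 − 0.00 = 1.00
x ⊗ y = max(0, 0.93 + 0.43 − 1) = max(0, 0.36) = 0.36
(x ⊗ y) ∧ x = min(0.36, 0.93) = 0.36
x ⊗ ((x ⊗ y) ∧ x) = max(0, 0.93 + 0.36 − 1) = max(0, 0.29) = 0.29
~(x ⊗ ((x ⊗ y) ∧ x)) = 1 − 0.29 = 0.71
~((y ⊗ ~x) ∧ y) ∧ ~(x ⊗ ((x ⊗ y) ∧ x)) = min(1.00, 0.71) = 0.71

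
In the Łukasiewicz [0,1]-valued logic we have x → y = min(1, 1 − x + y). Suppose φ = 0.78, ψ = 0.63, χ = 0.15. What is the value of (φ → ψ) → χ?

φ → ψ = min(1, 1 − 0.78 + 0.63) = min(1, 0.85) = 0.85
(φ → ψ) → χ = min(1, 1 − 0.85 + 0.15) = min(1, 0.30) = 0.30

0.30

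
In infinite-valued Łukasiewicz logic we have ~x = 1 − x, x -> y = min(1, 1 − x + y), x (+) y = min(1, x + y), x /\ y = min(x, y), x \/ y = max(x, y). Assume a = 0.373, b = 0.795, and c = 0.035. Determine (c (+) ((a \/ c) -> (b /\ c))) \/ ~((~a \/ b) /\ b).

0.697

a \/ c = max(0.373, 0.035) = 0.373
b /\ c = min(0.795, 0.035) = 0.035
(a \/ c) -> (b /\ c) = min(1, 1 − 0.373 + 0.035) = min(1, 0.662) = 0.662
c (+) ((a \/ c) -> (b /\ c)) = min(1, 0.035 + 0.662) = min(1, 0.697) = 0.697
~a = 1 − 0.373 = 0.627
~a \/ b = max(0.627, 0.795) = 0.795
(~a \/ b) /\ b = min(0.795, 0.795) = 0.795
~((~a \/ b) /\ b) = 1 − 0.795 = 0.205
(c (+) ((a \/ c) -> (b /\ c))) \/ ~((~a \/ b) /\ b) = max(0.697, 0.205) = 0.697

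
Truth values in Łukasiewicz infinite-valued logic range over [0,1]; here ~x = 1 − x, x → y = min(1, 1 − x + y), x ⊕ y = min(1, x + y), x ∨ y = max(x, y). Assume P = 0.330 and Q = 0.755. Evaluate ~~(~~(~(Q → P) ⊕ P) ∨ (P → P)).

Q → P = min(1, 1 − 0.755 + 0.330) = min(1, 0.575) = 0.575
~(Q → P) = 1 − 0.575 = 0.425
~(Q → P) ⊕ P = min(1, 0.425 + 0.330) = min(1, 0.755) = 0.755
~(~(Q → P) ⊕ P) = 1 − 0.755 = 0.245
~~(~(Q → P) ⊕ P) = 1 − 0.245 = 0.755
P → P = min(1, 1 − 0.330 + 0.330) = min(1, 1.000) = 1.000
~~(~(Q → P) ⊕ P) ∨ (P → P) = max(0.755, 1.000) = 1.000
~(~~(~(Q → P) ⊕ P) ∨ (P → P)) = 1 − 1.000 = 0.000
~~(~~(~(Q → P) ⊕ P) ∨ (P → P)) = 1 − 0.000 = 1.000

1.000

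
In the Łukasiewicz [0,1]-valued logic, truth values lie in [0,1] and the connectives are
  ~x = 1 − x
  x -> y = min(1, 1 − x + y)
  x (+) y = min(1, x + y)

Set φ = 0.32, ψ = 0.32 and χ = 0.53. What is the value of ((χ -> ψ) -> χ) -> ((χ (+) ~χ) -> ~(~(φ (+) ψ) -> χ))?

χ -> ψ = min(1, 1 − 0.53 + 0.32) = min(1, 0.79) = 0.79
(χ -> ψ) -> χ = min(1, 1 − 0.79 + 0.53) = min(1, 0.74) = 0.74
~χ = 1 − 0.53 = 0.47
χ (+) ~χ = min(1, 0.53 + 0.47) = min(1, 1.00) = 1.00
φ (+) ψ = min(1, 0.32 + 0.32) = min(1, 0.64) = 0.64
~(φ (+) ψ) = 1 − 0.64 = 0.36
~(φ (+) ψ) -> χ = min(1, 1 − 0.36 + 0.53) = min(1, 1.17) = 1.00
~(~(φ (+) ψ) -> χ) = 1 − 1.00 = 0.00
(χ (+) ~χ) -> ~(~(φ (+) ψ) -> χ) = min(1, 1 − 1.00 + 0.00) = min(1, 0.00) = 0.00
((χ -> ψ) -> χ) -> ((χ (+) ~χ) -> ~(~(φ (+) ψ) -> χ)) = min(1, 1 − 0.74 + 0.00) = min(1, 0.26) = 0.26

0.26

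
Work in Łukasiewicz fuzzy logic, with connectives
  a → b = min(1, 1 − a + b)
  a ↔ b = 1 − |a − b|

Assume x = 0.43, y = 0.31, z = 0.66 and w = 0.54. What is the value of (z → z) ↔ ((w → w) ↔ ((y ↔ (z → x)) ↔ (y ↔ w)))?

z → z = min(1, 1 − 0.66 + 0.66) = min(1, 1.00) = 1.00
w → w = min(1, 1 − 0.54 + 0.54) = min(1, 1.00) = 1.00
z → x = min(1, 1 − 0.66 + 0.43) = min(1, 0.77) = 0.77
y ↔ (z → x) = 1 − |0.31 − 0.77| = 1 − 0.46 = 0.54
y ↔ w = 1 − |0.31 − 0.54| = 1 − 0.23 = 0.77
(y ↔ (z → x)) ↔ (y ↔ w) = 1 − |0.54 − 0.77| = 1 − 0.23 = 0.77
(w → w) ↔ ((y ↔ (z → x)) ↔ (y ↔ w)) = 1 − |1.00 − 0.77| = 1 − 0.23 = 0.77
(z → z) ↔ ((w → w) ↔ ((y ↔ (z → x)) ↔ (y ↔ w))) = 1 − |1.00 − 0.77| = 1 − 0.23 = 0.77

0.77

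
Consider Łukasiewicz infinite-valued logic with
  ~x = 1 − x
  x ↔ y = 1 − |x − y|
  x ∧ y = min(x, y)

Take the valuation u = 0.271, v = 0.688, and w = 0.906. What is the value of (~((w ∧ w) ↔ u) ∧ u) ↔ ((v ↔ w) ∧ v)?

w ∧ w = min(0.906, 0.906) = 0.906
(w ∧ w) ↔ u = 1 − |0.906 − 0.271| = 1 − 0.635 = 0.365
~((w ∧ w) ↔ u) = 1 − 0.365 = 0.635
~((w ∧ w) ↔ u) ∧ u = min(0.635, 0.271) = 0.271
v ↔ w = 1 − |0.688 − 0.906| = 1 − 0.218 = 0.782
(v ↔ w) ∧ v = min(0.782, 0.688) = 0.688
(~((w ∧ w) ↔ u) ∧ u) ↔ ((v ↔ w) ∧ v) = 1 − |0.271 − 0.688| = 1 − 0.417 = 0.583

0.583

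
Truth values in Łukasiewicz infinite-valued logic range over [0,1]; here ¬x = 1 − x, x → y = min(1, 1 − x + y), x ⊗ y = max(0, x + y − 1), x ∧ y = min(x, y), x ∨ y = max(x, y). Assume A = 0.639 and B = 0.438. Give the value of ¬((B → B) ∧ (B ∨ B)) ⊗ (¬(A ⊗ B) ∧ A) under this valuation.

0.201

B → B = min(1, 1 − 0.438 + 0.438) = min(1, 1.000) = 1.000
B ∨ B = max(0.438, 0.438) = 0.438
(B → B) ∧ (B ∨ B) = min(1.000, 0.438) = 0.438
¬((B → B) ∧ (B ∨ B)) = 1 − 0.438 = 0.562
A ⊗ B = max(0, 0.639 + 0.438 − 1) = max(0, 0.077) = 0.077
¬(A ⊗ B) = 1 − 0.077 = 0.923
¬(A ⊗ B) ∧ A = min(0.923, 0.639) = 0.639
¬((B → B) ∧ (B ∨ B)) ⊗ (¬(A ⊗ B) ∧ A) = max(0, 0.562 + 0.639 − 1) = max(0, 0.201) = 0.201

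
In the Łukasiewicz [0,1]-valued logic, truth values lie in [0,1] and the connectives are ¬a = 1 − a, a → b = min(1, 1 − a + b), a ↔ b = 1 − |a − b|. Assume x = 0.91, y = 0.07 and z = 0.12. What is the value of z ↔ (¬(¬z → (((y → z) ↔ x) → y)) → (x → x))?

0.12

¬z = 1 − 0.12 = 0.88
y → z = min(1, 1 − 0.07 + 0.12) = min(1, 1.05) = 1.00
(y → z) ↔ x = 1 − |1.00 − 0.91| = 1 − 0.09 = 0.91
((y → z) ↔ x) → y = min(1, 1 − 0.91 + 0.07) = min(1, 0.16) = 0.16
¬z → (((y → z) ↔ x) → y) = min(1, 1 − 0.88 + 0.16) = min(1, 0.28) = 0.28
¬(¬z → (((y → z) ↔ x) → y)) = 1 − 0.28 = 0.72
x → x = min(1, 1 − 0.91 + 0.91) = min(1, 1.00) = 1.00
¬(¬z → (((y → z) ↔ x) → y)) → (x → x) = min(1, 1 − 0.72 + 1.00) = min(1, 1.28) = 1.00
z ↔ (¬(¬z → (((y → z) ↔ x) → y)) → (x → x)) = 1 − |0.12 − 1.00| = 1 − 0.88 = 0.12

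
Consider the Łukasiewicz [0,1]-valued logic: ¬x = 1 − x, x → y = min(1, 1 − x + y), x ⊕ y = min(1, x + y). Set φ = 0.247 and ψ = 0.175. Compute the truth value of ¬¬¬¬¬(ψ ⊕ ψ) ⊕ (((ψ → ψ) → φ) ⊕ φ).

ψ ⊕ ψ = min(1, 0.175 + 0.175) = min(1, 0.350) = 0.350
¬(ψ ⊕ ψ) = 1 − 0.350 = 0.650
¬¬(ψ ⊕ ψ) = 1 − 0.650 = 0.350
¬¬¬(ψ ⊕ ψ) = 1 − 0.350 = 0.650
¬¬¬¬(ψ ⊕ ψ) = 1 − 0.650 = 0.350
¬¬¬¬¬(ψ ⊕ ψ) = 1 − 0.350 = 0.650
ψ → ψ = min(1, 1 − 0.175 + 0.175) = min(1, 1.000) = 1.000
(ψ → ψ) → φ = min(1, 1 − 1.000 + 0.247) = min(1, 0.247) = 0.247
((ψ → ψ) → φ) ⊕ φ = min(1, 0.247 + 0.247) = min(1, 0.494) = 0.494
¬¬¬¬¬(ψ ⊕ ψ) ⊕ (((ψ → ψ) → φ) ⊕ φ) = min(1, 0.650 + 0.494) = min(1, 1.144) = 1.000

1.000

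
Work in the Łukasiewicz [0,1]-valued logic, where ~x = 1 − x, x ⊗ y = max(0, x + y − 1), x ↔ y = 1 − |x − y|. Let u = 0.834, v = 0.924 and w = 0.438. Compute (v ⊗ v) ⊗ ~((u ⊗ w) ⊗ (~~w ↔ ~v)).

0.848

v ⊗ v = max(0, 0.924 + 0.924 − 1) = max(0, 0.848) = 0.848
u ⊗ w = max(0, 0.834 + 0.438 − 1) = max(0, 0.272) = 0.272
~w = 1 − 0.438 = 0.562
~~w = 1 − 0.562 = 0.438
~v = 1 − 0.924 = 0.076
~~w ↔ ~v = 1 − |0.438 − 0.076| = 1 − 0.362 = 0.638
(u ⊗ w) ⊗ (~~w ↔ ~v) = max(0, 0.272 + 0.638 − 1) = max(0, -0.090) = 0.000
~((u ⊗ w) ⊗ (~~w ↔ ~v)) = 1 − 0.000 = 1.000
(v ⊗ v) ⊗ ~((u ⊗ w) ⊗ (~~w ↔ ~v)) = max(0, 0.848 + 1.000 − 1) = max(0, 0.848) = 0.848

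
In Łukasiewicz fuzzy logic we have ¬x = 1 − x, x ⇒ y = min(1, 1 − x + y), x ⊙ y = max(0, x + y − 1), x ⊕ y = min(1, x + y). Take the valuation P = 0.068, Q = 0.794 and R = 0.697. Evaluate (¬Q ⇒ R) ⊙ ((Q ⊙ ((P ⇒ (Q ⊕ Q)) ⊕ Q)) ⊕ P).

¬Q = 1 − 0.794 = 0.206
¬Q ⇒ R = min(1, 1 − 0.206 + 0.697) = min(1, 1.491) = 1.000
Q ⊕ Q = min(1, 0.794 + 0.794) = min(1, 1.588) = 1.000
P ⇒ (Q ⊕ Q) = min(1, 1 − 0.068 + 1.000) = min(1, 1.932) = 1.000
(P ⇒ (Q ⊕ Q)) ⊕ Q = min(1, 1.000 + 0.794) = min(1, 1.794) = 1.000
Q ⊙ ((P ⇒ (Q ⊕ Q)) ⊕ Q) = max(0, 0.794 + 1.000 − 1) = max(0, 0.794) = 0.794
(Q ⊙ ((P ⇒ (Q ⊕ Q)) ⊕ Q)) ⊕ P = min(1, 0.794 + 0.068) = min(1, 0.862) = 0.862
(¬Q ⇒ R) ⊙ ((Q ⊙ ((P ⇒ (Q ⊕ Q)) ⊕ Q)) ⊕ P) = max(0, 1.000 + 0.862 − 1) = max(0, 0.862) = 0.862

0.862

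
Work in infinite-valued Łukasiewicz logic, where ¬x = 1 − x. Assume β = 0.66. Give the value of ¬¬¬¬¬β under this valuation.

0.34

¬β = 1 − 0.66 = 0.34
¬¬β = 1 − 0.34 = 0.66
¬¬¬β = 1 − 0.66 = 0.34
¬¬¬¬β = 1 − 0.34 = 0.66
¬¬¬¬¬β = 1 − 0.66 = 0.34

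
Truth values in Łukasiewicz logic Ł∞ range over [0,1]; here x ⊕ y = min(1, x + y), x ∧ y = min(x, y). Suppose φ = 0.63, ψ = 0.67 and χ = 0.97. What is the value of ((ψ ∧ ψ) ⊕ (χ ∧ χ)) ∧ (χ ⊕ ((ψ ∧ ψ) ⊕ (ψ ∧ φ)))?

1.00

ψ ∧ ψ = min(0.67, 0.67) = 0.67
χ ∧ χ = min(0.97, 0.97) = 0.97
(ψ ∧ ψ) ⊕ (χ ∧ χ) = min(1, 0.67 + 0.97) = min(1, 1.64) = 1.00
ψ ∧ φ = min(0.67, 0.63) = 0.63
(ψ ∧ ψ) ⊕ (ψ ∧ φ) = min(1, 0.67 + 0.63) = min(1, 1.30) = 1.00
χ ⊕ ((ψ ∧ ψ) ⊕ (ψ ∧ φ)) = min(1, 0.97 + 1.00) = min(1, 1.97) = 1.00
((ψ ∧ ψ) ⊕ (χ ∧ χ)) ∧ (χ ⊕ ((ψ ∧ ψ) ⊕ (ψ ∧ φ))) = min(1.00, 1.00) = 1.00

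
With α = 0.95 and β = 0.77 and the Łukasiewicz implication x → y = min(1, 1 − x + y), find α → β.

α → β = min(1, 1 − 0.95 + 0.77) = min(1, 0.82) = 0.82
For comparison, the Gödel implication (1 if x ≤ y else y) would give 0.77.

0.82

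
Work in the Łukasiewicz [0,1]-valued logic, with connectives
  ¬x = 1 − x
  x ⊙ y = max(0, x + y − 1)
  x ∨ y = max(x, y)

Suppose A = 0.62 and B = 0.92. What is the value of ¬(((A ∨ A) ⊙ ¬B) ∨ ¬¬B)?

0.08

A ∨ A = max(0.62, 0.62) = 0.62
¬B = 1 − 0.92 = 0.08
(A ∨ A) ⊙ ¬B = max(0, 0.62 + 0.08 − 1) = max(0, -0.30) = 0.00
¬¬B = 1 − 0.08 = 0.92
((A ∨ A) ⊙ ¬B) ∨ ¬¬B = max(0.00, 0.92) = 0.92
¬(((A ∨ A) ⊙ ¬B) ∨ ¬¬B) = 1 − 0.92 = 0.08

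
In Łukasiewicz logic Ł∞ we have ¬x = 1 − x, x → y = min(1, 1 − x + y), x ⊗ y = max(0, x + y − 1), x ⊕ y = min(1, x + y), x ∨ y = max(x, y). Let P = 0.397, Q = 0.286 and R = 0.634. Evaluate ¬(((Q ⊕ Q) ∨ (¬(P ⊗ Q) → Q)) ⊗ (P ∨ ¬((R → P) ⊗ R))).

0.825

Q ⊕ Q = min(1, 0.286 + 0.286) = min(1, 0.572) = 0.572
P ⊗ Q = max(0, 0.397 + 0.286 − 1) = max(0, -0.317) = 0.000
¬(P ⊗ Q) = 1 − 0.000 = 1.000
¬(P ⊗ Q) → Q = min(1, 1 − 1.000 + 0.286) = min(1, 0.286) = 0.286
(Q ⊕ Q) ∨ (¬(P ⊗ Q) → Q) = max(0.572, 0.286) = 0.572
R → P = min(1, 1 − 0.634 + 0.397) = min(1, 0.763) = 0.763
(R → P) ⊗ R = max(0, 0.763 + 0.634 − 1) = max(0, 0.397) = 0.397
¬((R → P) ⊗ R) = 1 − 0.397 = 0.603
P ∨ ¬((R → P) ⊗ R) = max(0.397, 0.603) = 0.603
((Q ⊕ Q) ∨ (¬(P ⊗ Q) → Q)) ⊗ (P ∨ ¬((R → P) ⊗ R)) = max(0, 0.572 + 0.603 − 1) = max(0, 0.175) = 0.175
¬(((Q ⊕ Q) ∨ (¬(P ⊗ Q) → Q)) ⊗ (P ∨ ¬((R → P) ⊗ R))) = 1 − 0.175 = 0.825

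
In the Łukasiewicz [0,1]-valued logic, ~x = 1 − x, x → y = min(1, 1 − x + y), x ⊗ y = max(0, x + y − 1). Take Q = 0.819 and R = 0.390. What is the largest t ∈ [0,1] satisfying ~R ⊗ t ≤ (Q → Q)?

1.000

~R = 1 − 0.390 = 0.610
So the left factor is ~R = 0.610.
Q → Q = min(1, 1 − 0.819 + 0.819) = min(1, 1.000) = 1.000
So the right-hand bound is Q → Q = 1.000.
The residuum of the Łukasiewicz t-norm gives the supremum: min(1, 1 − 0.610 + 1.000).
1 − 0.610 + 1.000 = 1.390, so t = min(1, 1.390) = 1.000.
Check: 0.610 ⊗ 1.000 = max(0, 0.610) = 0.610 ≤ 1.000.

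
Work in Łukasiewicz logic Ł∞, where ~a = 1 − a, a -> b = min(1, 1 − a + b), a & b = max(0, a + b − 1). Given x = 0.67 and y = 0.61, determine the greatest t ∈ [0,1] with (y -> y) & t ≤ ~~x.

y -> y = min(1, 1 − 0.61 + 0.61) = min(1, 1.00) = 1.00
So the left factor is y -> y = 1.00.
~x = 1 − 0.67 = 0.33
~~x = 1 − 0.33 = 0.67
So the right-hand bound is ~~x = 0.67.
The residuum of the Łukasiewicz t-norm gives the supremum: min(1, 1 − 1.00 + 0.67).
1 − 1.00 + 0.67 = 0.67, so t = min(1, 0.67) = 0.67.
Check: 1.00 & 0.67 = max(0, 0.67) = 0.67 ≤ 0.67.

0.67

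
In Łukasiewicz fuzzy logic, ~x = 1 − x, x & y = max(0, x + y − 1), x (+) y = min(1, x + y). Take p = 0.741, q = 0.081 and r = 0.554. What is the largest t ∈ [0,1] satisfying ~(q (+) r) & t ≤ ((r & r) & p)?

0.635

q (+) r = min(1, 0.081 + 0.554) = min(1, 0.635) = 0.635
~(q (+) r) = 1 − 0.635 = 0.365
So the left factor is ~(q (+) r) = 0.365.
r & r = max(0, 0.554 + 0.554 − 1) = max(0, 0.108) = 0.108
(r & r) & p = max(0, 0.108 + 0.741 − 1) = max(0, -0.151) = 0.000
So the right-hand bound is (r & r) & p = 0.000.
The residuum of the Łukasiewicz t-norm gives the supremum: min(1, 1 − 0.365 + 0.000).
1 − 0.365 + 0.000 = 0.635, so t = min(1, 0.635) = 0.635.
Check: 0.365 & 0.635 = max(0, 0.000) = 0.000 ≤ 0.000.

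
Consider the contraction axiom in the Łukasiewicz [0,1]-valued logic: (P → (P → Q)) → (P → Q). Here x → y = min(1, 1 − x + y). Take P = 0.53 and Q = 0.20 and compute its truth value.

0.67

P → Q = min(1, 1 − 0.53 + 0.20) = min(1, 0.67) = 0.67
P → (P → Q) = min(1, 1 − 0.53 + 0.67) = min(1, 1.14) = 1.00
(P → (P → Q)) → (P → Q) = min(1, 1 − 1.00 + 0.67) = min(1, 0.67) = 0.67
(The value 0.67 < 1 shows this instance is not satisfied; fails in Ł∞ (the t-norm is not idempotent).)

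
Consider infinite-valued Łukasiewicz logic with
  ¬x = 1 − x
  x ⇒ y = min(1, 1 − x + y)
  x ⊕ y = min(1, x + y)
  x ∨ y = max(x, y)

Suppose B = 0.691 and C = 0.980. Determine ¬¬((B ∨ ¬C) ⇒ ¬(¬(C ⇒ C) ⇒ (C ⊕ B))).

0.309

¬C = 1 − 0.980 = 0.020
B ∨ ¬C = max(0.691, 0.020) = 0.691
C ⇒ C = min(1, 1 − 0.980 + 0.980) = min(1, 1.000) = 1.000
¬(C ⇒ C) = 1 − 1.000 = 0.000
C ⊕ B = min(1, 0.980 + 0.691) = min(1, 1.671) = 1.000
¬(C ⇒ C) ⇒ (C ⊕ B) = min(1, 1 − 0.000 + 1.000) = min(1, 2.000) = 1.000
¬(¬(C ⇒ C) ⇒ (C ⊕ B)) = 1 − 1.000 = 0.000
(B ∨ ¬C) ⇒ ¬(¬(C ⇒ C) ⇒ (C ⊕ B)) = min(1, 1 − 0.691 + 0.000) = min(1, 0.309) = 0.309
¬((B ∨ ¬C) ⇒ ¬(¬(C ⇒ C) ⇒ (C ⊕ B))) = 1 − 0.309 = 0.691
¬¬((B ∨ ¬C) ⇒ ¬(¬(C ⇒ C) ⇒ (C ⊕ B))) = 1 − 0.691 = 0.309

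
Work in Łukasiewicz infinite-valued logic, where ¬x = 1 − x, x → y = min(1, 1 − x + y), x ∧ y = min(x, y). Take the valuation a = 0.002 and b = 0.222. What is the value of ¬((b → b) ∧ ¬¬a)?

0.998

b → b = min(1, 1 − 0.222 + 0.222) = min(1, 1.000) = 1.000
¬a = 1 − 0.002 = 0.998
¬¬a = 1 − 0.998 = 0.002
(b → b) ∧ ¬¬a = min(1.000, 0.002) = 0.002
¬((b → b) ∧ ¬¬a) = 1 − 0.002 = 0.998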